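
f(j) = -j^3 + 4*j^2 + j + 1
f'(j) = -3*j^2 + 8*j + 1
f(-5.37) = 265.83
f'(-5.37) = -128.47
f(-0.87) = 3.82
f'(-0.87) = -8.23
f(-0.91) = 4.16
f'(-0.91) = -8.76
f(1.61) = 8.81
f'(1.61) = 6.10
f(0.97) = 4.82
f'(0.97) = 5.94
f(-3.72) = 104.11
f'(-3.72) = -70.28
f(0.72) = 3.42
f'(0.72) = 5.20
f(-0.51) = 1.66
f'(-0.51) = -3.86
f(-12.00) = 2293.00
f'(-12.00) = -527.00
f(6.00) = -65.00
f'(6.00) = -59.00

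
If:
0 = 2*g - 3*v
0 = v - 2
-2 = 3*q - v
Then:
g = 3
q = 0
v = 2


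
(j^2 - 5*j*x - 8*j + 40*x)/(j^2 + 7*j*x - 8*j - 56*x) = (j - 5*x)/(j + 7*x)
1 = 1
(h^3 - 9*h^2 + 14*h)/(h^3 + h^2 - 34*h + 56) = h*(h - 7)/(h^2 + 3*h - 28)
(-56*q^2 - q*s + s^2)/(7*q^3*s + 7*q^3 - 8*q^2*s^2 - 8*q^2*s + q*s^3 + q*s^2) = (-56*q^2 - q*s + s^2)/(q*(7*q^2*s + 7*q^2 - 8*q*s^2 - 8*q*s + s^3 + s^2))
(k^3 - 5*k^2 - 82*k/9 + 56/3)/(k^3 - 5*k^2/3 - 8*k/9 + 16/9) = (3*k^2 - 11*k - 42)/(3*k^2 - k - 4)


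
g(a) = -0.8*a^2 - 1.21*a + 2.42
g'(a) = -1.6*a - 1.21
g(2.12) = -3.74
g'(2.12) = -4.60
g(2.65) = -6.40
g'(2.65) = -5.45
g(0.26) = 2.05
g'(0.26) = -1.63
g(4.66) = -20.59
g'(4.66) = -8.67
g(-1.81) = 1.99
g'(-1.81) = 1.69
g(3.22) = -9.77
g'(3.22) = -6.36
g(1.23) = -0.28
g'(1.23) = -3.18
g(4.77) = -21.55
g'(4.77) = -8.84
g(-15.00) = -159.43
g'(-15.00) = 22.79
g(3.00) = -8.41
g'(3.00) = -6.01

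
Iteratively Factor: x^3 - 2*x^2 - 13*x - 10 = (x - 5)*(x^2 + 3*x + 2) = (x - 5)*(x + 1)*(x + 2)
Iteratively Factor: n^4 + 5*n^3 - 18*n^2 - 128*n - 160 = (n + 2)*(n^3 + 3*n^2 - 24*n - 80) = (n + 2)*(n + 4)*(n^2 - n - 20) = (n + 2)*(n + 4)^2*(n - 5)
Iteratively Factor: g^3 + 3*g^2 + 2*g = (g + 1)*(g^2 + 2*g) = g*(g + 1)*(g + 2)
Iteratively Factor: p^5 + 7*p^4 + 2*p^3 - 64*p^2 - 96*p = (p - 3)*(p^4 + 10*p^3 + 32*p^2 + 32*p) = (p - 3)*(p + 2)*(p^3 + 8*p^2 + 16*p) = p*(p - 3)*(p + 2)*(p^2 + 8*p + 16) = p*(p - 3)*(p + 2)*(p + 4)*(p + 4)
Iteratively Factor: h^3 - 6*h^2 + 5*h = (h - 1)*(h^2 - 5*h) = h*(h - 1)*(h - 5)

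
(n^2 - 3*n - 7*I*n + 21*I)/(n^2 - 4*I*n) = (n^2 - 3*n - 7*I*n + 21*I)/(n*(n - 4*I))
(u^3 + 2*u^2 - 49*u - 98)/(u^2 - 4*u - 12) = (u^2 - 49)/(u - 6)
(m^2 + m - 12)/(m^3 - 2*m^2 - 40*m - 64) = (m - 3)/(m^2 - 6*m - 16)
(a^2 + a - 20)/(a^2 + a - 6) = (a^2 + a - 20)/(a^2 + a - 6)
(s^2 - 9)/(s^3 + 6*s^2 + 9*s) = (s - 3)/(s*(s + 3))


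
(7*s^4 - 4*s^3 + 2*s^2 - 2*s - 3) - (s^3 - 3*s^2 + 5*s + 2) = 7*s^4 - 5*s^3 + 5*s^2 - 7*s - 5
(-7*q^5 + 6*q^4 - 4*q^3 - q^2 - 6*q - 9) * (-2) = 14*q^5 - 12*q^4 + 8*q^3 + 2*q^2 + 12*q + 18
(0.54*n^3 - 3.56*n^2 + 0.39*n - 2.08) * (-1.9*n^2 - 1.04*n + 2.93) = -1.026*n^5 + 6.2024*n^4 + 4.5436*n^3 - 6.8844*n^2 + 3.3059*n - 6.0944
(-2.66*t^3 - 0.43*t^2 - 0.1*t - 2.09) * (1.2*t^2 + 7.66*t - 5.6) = -3.192*t^5 - 20.8916*t^4 + 11.4822*t^3 - 0.866*t^2 - 15.4494*t + 11.704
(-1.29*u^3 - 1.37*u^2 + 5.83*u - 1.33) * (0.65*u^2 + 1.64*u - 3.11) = -0.8385*u^5 - 3.0061*u^4 + 5.5546*u^3 + 12.9574*u^2 - 20.3125*u + 4.1363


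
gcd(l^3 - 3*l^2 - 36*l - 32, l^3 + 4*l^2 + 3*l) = l + 1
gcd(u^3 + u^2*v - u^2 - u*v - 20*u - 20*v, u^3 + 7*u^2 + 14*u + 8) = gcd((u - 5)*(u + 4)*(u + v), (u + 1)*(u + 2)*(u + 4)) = u + 4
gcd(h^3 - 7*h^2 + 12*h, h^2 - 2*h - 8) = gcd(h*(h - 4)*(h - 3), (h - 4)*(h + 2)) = h - 4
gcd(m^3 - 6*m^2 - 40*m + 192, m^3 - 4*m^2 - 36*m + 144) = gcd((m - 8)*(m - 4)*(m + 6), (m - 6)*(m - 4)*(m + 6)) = m^2 + 2*m - 24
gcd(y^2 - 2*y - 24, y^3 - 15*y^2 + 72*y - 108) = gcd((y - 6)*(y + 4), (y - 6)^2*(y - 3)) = y - 6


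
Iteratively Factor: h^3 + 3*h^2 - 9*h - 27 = (h + 3)*(h^2 - 9) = (h - 3)*(h + 3)*(h + 3)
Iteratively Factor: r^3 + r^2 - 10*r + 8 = (r - 2)*(r^2 + 3*r - 4) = (r - 2)*(r + 4)*(r - 1)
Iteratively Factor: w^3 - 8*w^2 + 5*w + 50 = (w - 5)*(w^2 - 3*w - 10) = (w - 5)*(w + 2)*(w - 5)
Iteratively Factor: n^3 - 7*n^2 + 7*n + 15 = (n - 3)*(n^2 - 4*n - 5) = (n - 5)*(n - 3)*(n + 1)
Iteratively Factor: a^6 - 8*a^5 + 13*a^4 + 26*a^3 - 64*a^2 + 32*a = (a - 1)*(a^5 - 7*a^4 + 6*a^3 + 32*a^2 - 32*a) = (a - 4)*(a - 1)*(a^4 - 3*a^3 - 6*a^2 + 8*a) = (a - 4)*(a - 1)*(a + 2)*(a^3 - 5*a^2 + 4*a) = (a - 4)^2*(a - 1)*(a + 2)*(a^2 - a) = (a - 4)^2*(a - 1)^2*(a + 2)*(a)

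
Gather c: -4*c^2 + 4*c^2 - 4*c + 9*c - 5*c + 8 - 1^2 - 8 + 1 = 0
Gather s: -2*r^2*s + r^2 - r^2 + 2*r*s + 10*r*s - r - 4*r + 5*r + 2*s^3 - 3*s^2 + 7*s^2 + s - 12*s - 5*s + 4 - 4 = 2*s^3 + 4*s^2 + s*(-2*r^2 + 12*r - 16)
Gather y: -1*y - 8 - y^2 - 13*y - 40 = -y^2 - 14*y - 48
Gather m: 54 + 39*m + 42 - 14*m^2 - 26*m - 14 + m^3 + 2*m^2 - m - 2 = m^3 - 12*m^2 + 12*m + 80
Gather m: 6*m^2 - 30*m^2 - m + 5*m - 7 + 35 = -24*m^2 + 4*m + 28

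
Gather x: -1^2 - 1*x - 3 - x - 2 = -2*x - 6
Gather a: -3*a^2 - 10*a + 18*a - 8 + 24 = -3*a^2 + 8*a + 16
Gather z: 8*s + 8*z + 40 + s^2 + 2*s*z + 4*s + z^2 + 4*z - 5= s^2 + 12*s + z^2 + z*(2*s + 12) + 35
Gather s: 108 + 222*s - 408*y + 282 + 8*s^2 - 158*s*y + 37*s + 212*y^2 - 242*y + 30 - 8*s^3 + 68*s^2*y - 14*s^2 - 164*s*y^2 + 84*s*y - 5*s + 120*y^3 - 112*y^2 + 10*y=-8*s^3 + s^2*(68*y - 6) + s*(-164*y^2 - 74*y + 254) + 120*y^3 + 100*y^2 - 640*y + 420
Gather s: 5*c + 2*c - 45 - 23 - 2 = 7*c - 70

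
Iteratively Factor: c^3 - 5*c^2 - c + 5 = (c + 1)*(c^2 - 6*c + 5) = (c - 1)*(c + 1)*(c - 5)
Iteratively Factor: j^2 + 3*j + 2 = (j + 2)*(j + 1)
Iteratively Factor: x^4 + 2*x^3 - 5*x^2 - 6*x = (x - 2)*(x^3 + 4*x^2 + 3*x) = (x - 2)*(x + 1)*(x^2 + 3*x) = (x - 2)*(x + 1)*(x + 3)*(x)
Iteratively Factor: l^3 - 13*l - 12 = (l + 3)*(l^2 - 3*l - 4) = (l - 4)*(l + 3)*(l + 1)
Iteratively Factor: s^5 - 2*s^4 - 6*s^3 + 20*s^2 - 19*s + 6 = (s - 1)*(s^4 - s^3 - 7*s^2 + 13*s - 6) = (s - 1)^2*(s^3 - 7*s + 6) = (s - 1)^2*(s + 3)*(s^2 - 3*s + 2) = (s - 1)^3*(s + 3)*(s - 2)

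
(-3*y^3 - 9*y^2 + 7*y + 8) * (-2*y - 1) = 6*y^4 + 21*y^3 - 5*y^2 - 23*y - 8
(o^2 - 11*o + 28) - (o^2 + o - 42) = 70 - 12*o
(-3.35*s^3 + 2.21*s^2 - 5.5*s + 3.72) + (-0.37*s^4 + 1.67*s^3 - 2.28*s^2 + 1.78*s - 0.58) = -0.37*s^4 - 1.68*s^3 - 0.0699999999999998*s^2 - 3.72*s + 3.14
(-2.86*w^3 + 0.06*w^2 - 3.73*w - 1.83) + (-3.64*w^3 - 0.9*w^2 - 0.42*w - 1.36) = -6.5*w^3 - 0.84*w^2 - 4.15*w - 3.19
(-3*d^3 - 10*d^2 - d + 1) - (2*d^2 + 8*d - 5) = -3*d^3 - 12*d^2 - 9*d + 6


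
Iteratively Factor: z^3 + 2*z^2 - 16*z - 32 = (z + 2)*(z^2 - 16) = (z + 2)*(z + 4)*(z - 4)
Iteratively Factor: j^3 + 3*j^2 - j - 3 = (j + 1)*(j^2 + 2*j - 3) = (j + 1)*(j + 3)*(j - 1)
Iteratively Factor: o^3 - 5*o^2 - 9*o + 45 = (o - 5)*(o^2 - 9) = (o - 5)*(o + 3)*(o - 3)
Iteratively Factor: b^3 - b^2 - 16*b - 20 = (b + 2)*(b^2 - 3*b - 10) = (b + 2)^2*(b - 5)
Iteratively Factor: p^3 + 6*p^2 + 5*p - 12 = (p + 3)*(p^2 + 3*p - 4) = (p + 3)*(p + 4)*(p - 1)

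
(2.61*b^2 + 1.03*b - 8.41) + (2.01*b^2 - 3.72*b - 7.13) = 4.62*b^2 - 2.69*b - 15.54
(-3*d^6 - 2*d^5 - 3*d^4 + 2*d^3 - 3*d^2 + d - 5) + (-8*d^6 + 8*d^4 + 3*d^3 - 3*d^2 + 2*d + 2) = -11*d^6 - 2*d^5 + 5*d^4 + 5*d^3 - 6*d^2 + 3*d - 3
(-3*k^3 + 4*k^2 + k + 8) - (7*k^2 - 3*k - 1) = -3*k^3 - 3*k^2 + 4*k + 9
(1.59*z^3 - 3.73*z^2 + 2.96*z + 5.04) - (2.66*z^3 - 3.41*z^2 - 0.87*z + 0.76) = -1.07*z^3 - 0.32*z^2 + 3.83*z + 4.28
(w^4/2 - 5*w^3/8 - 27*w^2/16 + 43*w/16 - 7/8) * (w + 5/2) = w^5/2 + 5*w^4/8 - 13*w^3/4 - 49*w^2/32 + 187*w/32 - 35/16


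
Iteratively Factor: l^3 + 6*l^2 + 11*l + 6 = (l + 2)*(l^2 + 4*l + 3) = (l + 2)*(l + 3)*(l + 1)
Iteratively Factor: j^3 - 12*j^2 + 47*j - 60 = (j - 5)*(j^2 - 7*j + 12) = (j - 5)*(j - 4)*(j - 3)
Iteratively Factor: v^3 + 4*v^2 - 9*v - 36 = (v + 4)*(v^2 - 9) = (v + 3)*(v + 4)*(v - 3)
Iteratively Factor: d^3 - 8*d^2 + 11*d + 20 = (d + 1)*(d^2 - 9*d + 20) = (d - 4)*(d + 1)*(d - 5)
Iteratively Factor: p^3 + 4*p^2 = (p + 4)*(p^2) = p*(p + 4)*(p)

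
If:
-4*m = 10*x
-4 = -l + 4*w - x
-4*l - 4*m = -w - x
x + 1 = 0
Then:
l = -49/15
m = 5/2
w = -31/15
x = -1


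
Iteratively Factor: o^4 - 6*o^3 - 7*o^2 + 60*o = (o + 3)*(o^3 - 9*o^2 + 20*o) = o*(o + 3)*(o^2 - 9*o + 20) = o*(o - 4)*(o + 3)*(o - 5)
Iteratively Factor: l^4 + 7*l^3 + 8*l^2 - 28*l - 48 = (l - 2)*(l^3 + 9*l^2 + 26*l + 24) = (l - 2)*(l + 3)*(l^2 + 6*l + 8) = (l - 2)*(l + 2)*(l + 3)*(l + 4)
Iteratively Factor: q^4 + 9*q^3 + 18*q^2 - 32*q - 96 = (q + 4)*(q^3 + 5*q^2 - 2*q - 24) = (q - 2)*(q + 4)*(q^2 + 7*q + 12) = (q - 2)*(q + 3)*(q + 4)*(q + 4)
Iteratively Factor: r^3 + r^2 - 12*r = (r + 4)*(r^2 - 3*r) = r*(r + 4)*(r - 3)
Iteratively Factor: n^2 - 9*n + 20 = (n - 4)*(n - 5)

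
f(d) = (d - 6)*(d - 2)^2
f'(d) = (d - 6)*(2*d - 4) + (d - 2)^2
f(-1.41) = -86.16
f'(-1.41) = 62.16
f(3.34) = -4.78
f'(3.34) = -5.33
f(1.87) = -0.07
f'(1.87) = 1.09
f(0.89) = -6.30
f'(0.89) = 12.58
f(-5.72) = -698.49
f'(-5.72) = 240.56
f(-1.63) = -100.54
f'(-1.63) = 68.57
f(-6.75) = -976.17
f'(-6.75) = 299.69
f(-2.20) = -144.65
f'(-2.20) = 86.52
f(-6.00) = -768.00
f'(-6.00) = 256.00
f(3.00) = -3.00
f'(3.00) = -5.00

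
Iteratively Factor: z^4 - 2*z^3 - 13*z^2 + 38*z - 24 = (z - 2)*(z^3 - 13*z + 12) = (z - 2)*(z + 4)*(z^2 - 4*z + 3) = (z - 3)*(z - 2)*(z + 4)*(z - 1)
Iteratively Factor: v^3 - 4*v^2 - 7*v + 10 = (v - 1)*(v^2 - 3*v - 10) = (v - 5)*(v - 1)*(v + 2)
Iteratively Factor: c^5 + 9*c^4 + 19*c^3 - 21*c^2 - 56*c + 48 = (c - 1)*(c^4 + 10*c^3 + 29*c^2 + 8*c - 48) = (c - 1)*(c + 4)*(c^3 + 6*c^2 + 5*c - 12) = (c - 1)*(c + 4)^2*(c^2 + 2*c - 3) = (c - 1)*(c + 3)*(c + 4)^2*(c - 1)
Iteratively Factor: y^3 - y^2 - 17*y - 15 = (y - 5)*(y^2 + 4*y + 3) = (y - 5)*(y + 3)*(y + 1)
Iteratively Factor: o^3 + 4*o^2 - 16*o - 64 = (o + 4)*(o^2 - 16) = (o + 4)^2*(o - 4)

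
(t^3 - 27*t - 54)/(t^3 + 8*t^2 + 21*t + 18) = (t - 6)/(t + 2)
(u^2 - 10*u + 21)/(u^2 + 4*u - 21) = (u - 7)/(u + 7)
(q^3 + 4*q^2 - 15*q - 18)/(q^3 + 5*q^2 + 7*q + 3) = (q^2 + 3*q - 18)/(q^2 + 4*q + 3)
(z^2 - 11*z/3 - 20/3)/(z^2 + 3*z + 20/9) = 3*(z - 5)/(3*z + 5)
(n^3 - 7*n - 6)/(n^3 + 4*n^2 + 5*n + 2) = (n - 3)/(n + 1)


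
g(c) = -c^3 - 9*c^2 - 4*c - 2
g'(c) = -3*c^2 - 18*c - 4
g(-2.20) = -26.11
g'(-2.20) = 21.08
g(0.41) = -5.22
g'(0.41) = -11.88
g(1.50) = -31.62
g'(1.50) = -37.75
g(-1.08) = -6.92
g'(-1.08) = 11.94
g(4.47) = -289.02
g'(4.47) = -144.40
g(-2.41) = -30.64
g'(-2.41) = 21.96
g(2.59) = -90.11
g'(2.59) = -70.74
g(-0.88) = -4.77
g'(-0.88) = 9.52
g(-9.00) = 34.00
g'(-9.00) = -85.00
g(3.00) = -122.00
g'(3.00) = -85.00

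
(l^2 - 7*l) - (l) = l^2 - 8*l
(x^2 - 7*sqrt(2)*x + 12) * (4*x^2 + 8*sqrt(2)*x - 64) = 4*x^4 - 20*sqrt(2)*x^3 - 128*x^2 + 544*sqrt(2)*x - 768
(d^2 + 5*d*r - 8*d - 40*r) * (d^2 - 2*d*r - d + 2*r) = d^4 + 3*d^3*r - 9*d^3 - 10*d^2*r^2 - 27*d^2*r + 8*d^2 + 90*d*r^2 + 24*d*r - 80*r^2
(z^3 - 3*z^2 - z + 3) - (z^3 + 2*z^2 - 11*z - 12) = -5*z^2 + 10*z + 15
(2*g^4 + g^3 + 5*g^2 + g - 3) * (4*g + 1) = 8*g^5 + 6*g^4 + 21*g^3 + 9*g^2 - 11*g - 3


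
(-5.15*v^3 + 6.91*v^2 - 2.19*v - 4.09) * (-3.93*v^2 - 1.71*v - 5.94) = 20.2395*v^5 - 18.3498*v^4 + 27.3816*v^3 - 21.2268*v^2 + 20.0025*v + 24.2946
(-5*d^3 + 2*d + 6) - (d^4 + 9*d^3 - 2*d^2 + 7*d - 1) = -d^4 - 14*d^3 + 2*d^2 - 5*d + 7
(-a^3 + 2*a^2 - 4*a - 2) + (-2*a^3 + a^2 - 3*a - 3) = -3*a^3 + 3*a^2 - 7*a - 5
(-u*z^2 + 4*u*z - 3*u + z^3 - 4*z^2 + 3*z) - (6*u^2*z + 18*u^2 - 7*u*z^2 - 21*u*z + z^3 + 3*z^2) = -6*u^2*z - 18*u^2 + 6*u*z^2 + 25*u*z - 3*u - 7*z^2 + 3*z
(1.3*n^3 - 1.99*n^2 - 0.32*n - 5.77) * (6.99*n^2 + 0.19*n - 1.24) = 9.087*n^5 - 13.6631*n^4 - 4.2269*n^3 - 37.9255*n^2 - 0.6995*n + 7.1548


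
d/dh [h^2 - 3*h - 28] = 2*h - 3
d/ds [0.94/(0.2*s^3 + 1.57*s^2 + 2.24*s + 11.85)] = (-0.564*s^2 - 2.9516*s - 2.1056)/(0.2*s^3 + 1.57*s^2 + 2.24*s + 11.85)^2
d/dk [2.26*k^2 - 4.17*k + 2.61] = 4.52*k - 4.17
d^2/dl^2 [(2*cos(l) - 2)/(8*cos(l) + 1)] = 18*(-cos(l) + 4*cos(2*l) - 12)/(8*cos(l) + 1)^3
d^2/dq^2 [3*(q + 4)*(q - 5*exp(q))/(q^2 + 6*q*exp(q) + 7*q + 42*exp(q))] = 3*(2*(q + 4)*(q - 5*exp(q))*(6*q*exp(q) + 2*q + 48*exp(q) + 7)^2 + (-5*(q + 4)*exp(q) - 10*exp(q) + 2)*(q^2 + 6*q*exp(q) + 7*q + 42*exp(q))^2 + 2*(-(q + 4)*(q - 5*exp(q))*(3*q*exp(q) + 27*exp(q) + 1) + (q + 4)*(5*exp(q) - 1)*(6*q*exp(q) + 2*q + 48*exp(q) + 7) - (q - 5*exp(q))*(6*q*exp(q) + 2*q + 48*exp(q) + 7))*(q^2 + 6*q*exp(q) + 7*q + 42*exp(q)))/(q^2 + 6*q*exp(q) + 7*q + 42*exp(q))^3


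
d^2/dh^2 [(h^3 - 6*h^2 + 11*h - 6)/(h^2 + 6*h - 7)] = 180/(h^3 + 21*h^2 + 147*h + 343)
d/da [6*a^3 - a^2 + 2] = 2*a*(9*a - 1)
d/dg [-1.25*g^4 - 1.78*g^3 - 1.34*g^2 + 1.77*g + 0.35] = -5.0*g^3 - 5.34*g^2 - 2.68*g + 1.77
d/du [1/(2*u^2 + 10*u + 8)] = (-u - 5/2)/(u^2 + 5*u + 4)^2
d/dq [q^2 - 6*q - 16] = 2*q - 6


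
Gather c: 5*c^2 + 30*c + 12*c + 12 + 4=5*c^2 + 42*c + 16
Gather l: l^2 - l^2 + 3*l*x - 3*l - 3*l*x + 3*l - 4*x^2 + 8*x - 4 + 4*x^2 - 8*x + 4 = 0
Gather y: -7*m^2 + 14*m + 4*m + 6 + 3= -7*m^2 + 18*m + 9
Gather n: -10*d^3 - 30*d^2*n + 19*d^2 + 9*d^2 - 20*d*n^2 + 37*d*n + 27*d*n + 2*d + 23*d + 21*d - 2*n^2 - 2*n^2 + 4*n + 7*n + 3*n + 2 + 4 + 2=-10*d^3 + 28*d^2 + 46*d + n^2*(-20*d - 4) + n*(-30*d^2 + 64*d + 14) + 8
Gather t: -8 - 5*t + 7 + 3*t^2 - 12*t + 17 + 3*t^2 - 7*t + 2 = 6*t^2 - 24*t + 18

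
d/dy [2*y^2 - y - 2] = 4*y - 1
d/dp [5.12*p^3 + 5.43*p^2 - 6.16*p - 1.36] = 15.36*p^2 + 10.86*p - 6.16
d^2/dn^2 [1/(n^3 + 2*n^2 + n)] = 2*(6*n^2 + 4*n + 1)/(n^3*(n^4 + 4*n^3 + 6*n^2 + 4*n + 1))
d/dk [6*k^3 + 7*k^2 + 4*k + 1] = 18*k^2 + 14*k + 4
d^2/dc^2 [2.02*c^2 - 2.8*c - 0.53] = 4.04000000000000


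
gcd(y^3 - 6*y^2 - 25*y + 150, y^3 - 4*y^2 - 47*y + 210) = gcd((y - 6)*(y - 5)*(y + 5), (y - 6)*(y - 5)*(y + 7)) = y^2 - 11*y + 30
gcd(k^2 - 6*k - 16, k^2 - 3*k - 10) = k + 2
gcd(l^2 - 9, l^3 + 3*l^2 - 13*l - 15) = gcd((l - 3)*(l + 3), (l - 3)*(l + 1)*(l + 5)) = l - 3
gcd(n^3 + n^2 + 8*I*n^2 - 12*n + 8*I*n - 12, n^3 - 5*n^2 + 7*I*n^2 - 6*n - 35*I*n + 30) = n + 6*I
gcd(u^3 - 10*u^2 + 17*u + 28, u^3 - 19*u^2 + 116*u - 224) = u^2 - 11*u + 28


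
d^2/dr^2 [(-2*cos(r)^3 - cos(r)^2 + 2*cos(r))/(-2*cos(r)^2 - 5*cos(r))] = (-8*sin(r)^4 + 198*sin(r)^2 - 90*cos(r) - 15*cos(3*r) - 126)/(2*cos(r) + 5)^3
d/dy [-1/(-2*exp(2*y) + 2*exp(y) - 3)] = (2 - 4*exp(y))*exp(y)/(2*exp(2*y) - 2*exp(y) + 3)^2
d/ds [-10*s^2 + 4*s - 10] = 4 - 20*s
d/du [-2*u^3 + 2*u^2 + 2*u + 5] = -6*u^2 + 4*u + 2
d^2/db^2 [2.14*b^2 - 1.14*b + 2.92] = 4.28000000000000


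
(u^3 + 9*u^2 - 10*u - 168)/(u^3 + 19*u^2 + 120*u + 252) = (u - 4)/(u + 6)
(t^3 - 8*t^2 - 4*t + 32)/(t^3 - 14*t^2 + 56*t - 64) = (t + 2)/(t - 4)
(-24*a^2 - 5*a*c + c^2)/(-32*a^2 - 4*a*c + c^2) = (3*a + c)/(4*a + c)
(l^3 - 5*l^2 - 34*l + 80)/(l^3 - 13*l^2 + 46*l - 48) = (l + 5)/(l - 3)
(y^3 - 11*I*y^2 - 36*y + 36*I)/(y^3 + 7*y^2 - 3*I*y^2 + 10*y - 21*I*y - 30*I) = (y^2 - 8*I*y - 12)/(y^2 + 7*y + 10)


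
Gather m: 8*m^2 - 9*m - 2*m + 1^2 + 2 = 8*m^2 - 11*m + 3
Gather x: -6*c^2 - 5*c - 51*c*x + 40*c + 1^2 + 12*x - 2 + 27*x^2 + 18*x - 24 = -6*c^2 + 35*c + 27*x^2 + x*(30 - 51*c) - 25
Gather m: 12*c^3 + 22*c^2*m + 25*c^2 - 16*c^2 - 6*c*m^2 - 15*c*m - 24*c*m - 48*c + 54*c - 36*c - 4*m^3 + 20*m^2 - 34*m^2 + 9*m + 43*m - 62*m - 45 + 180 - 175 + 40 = 12*c^3 + 9*c^2 - 30*c - 4*m^3 + m^2*(-6*c - 14) + m*(22*c^2 - 39*c - 10)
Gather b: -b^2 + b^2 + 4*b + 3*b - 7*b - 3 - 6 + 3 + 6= 0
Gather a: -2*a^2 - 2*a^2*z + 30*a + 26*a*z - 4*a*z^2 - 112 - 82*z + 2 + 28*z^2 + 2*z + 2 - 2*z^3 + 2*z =a^2*(-2*z - 2) + a*(-4*z^2 + 26*z + 30) - 2*z^3 + 28*z^2 - 78*z - 108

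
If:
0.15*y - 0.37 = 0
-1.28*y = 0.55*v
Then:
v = -5.74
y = 2.47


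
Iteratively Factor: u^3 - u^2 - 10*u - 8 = (u + 1)*(u^2 - 2*u - 8) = (u - 4)*(u + 1)*(u + 2)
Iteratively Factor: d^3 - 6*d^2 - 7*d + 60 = (d + 3)*(d^2 - 9*d + 20) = (d - 4)*(d + 3)*(d - 5)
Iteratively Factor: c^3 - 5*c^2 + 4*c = (c)*(c^2 - 5*c + 4) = c*(c - 4)*(c - 1)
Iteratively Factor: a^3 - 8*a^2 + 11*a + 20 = (a - 5)*(a^2 - 3*a - 4) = (a - 5)*(a + 1)*(a - 4)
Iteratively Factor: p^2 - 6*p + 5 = (p - 1)*(p - 5)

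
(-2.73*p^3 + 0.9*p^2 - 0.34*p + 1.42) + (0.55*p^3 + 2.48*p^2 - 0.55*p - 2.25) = -2.18*p^3 + 3.38*p^2 - 0.89*p - 0.83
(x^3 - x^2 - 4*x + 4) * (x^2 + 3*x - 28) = x^5 + 2*x^4 - 35*x^3 + 20*x^2 + 124*x - 112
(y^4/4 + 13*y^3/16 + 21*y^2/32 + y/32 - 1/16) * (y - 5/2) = y^5/4 + 3*y^4/16 - 11*y^3/8 - 103*y^2/64 - 9*y/64 + 5/32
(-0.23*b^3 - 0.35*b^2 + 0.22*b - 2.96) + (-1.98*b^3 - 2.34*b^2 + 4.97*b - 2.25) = -2.21*b^3 - 2.69*b^2 + 5.19*b - 5.21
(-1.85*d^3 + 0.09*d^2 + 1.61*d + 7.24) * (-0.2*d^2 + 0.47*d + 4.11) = 0.37*d^5 - 0.8875*d^4 - 7.8832*d^3 - 0.3214*d^2 + 10.0199*d + 29.7564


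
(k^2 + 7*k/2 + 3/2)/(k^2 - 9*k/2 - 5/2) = (k + 3)/(k - 5)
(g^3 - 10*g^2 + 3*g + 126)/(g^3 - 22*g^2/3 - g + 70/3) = 3*(g^2 - 3*g - 18)/(3*g^2 - g - 10)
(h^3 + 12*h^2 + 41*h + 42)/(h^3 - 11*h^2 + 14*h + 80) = (h^2 + 10*h + 21)/(h^2 - 13*h + 40)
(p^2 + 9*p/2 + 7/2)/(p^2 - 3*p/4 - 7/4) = 2*(2*p + 7)/(4*p - 7)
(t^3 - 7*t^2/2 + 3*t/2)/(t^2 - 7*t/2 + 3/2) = t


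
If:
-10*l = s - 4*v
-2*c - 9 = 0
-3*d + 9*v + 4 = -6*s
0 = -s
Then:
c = -9/2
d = 3*v + 4/3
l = 2*v/5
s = 0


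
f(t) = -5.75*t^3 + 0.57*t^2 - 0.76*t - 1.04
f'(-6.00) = -628.60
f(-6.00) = 1266.04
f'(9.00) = -1387.75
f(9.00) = -4153.46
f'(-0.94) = -17.07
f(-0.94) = 4.95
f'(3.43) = -199.79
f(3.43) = -228.97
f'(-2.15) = -82.95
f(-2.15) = 60.37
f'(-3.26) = -187.80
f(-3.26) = 206.71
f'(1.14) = -21.88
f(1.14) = -9.68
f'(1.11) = -20.75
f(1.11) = -9.05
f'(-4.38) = -336.68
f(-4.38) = 496.38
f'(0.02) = -0.74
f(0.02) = -1.06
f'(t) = -17.25*t^2 + 1.14*t - 0.76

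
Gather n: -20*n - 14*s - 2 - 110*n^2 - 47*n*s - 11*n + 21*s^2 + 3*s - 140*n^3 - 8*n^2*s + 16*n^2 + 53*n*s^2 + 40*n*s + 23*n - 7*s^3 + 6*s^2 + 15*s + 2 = -140*n^3 + n^2*(-8*s - 94) + n*(53*s^2 - 7*s - 8) - 7*s^3 + 27*s^2 + 4*s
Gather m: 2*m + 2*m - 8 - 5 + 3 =4*m - 10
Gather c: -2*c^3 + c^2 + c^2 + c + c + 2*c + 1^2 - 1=-2*c^3 + 2*c^2 + 4*c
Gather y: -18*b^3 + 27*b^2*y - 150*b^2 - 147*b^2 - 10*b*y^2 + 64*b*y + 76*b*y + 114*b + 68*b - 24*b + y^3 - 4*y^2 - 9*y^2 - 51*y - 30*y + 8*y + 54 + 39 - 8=-18*b^3 - 297*b^2 + 158*b + y^3 + y^2*(-10*b - 13) + y*(27*b^2 + 140*b - 73) + 85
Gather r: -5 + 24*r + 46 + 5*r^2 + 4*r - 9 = 5*r^2 + 28*r + 32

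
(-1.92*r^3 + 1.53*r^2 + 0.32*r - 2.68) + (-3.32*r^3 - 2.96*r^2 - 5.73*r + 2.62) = -5.24*r^3 - 1.43*r^2 - 5.41*r - 0.0600000000000001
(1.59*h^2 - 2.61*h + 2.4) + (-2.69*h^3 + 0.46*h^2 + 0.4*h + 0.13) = -2.69*h^3 + 2.05*h^2 - 2.21*h + 2.53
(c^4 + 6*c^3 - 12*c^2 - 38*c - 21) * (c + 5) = c^5 + 11*c^4 + 18*c^3 - 98*c^2 - 211*c - 105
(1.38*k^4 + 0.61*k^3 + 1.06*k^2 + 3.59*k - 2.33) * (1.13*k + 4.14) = 1.5594*k^5 + 6.4025*k^4 + 3.7232*k^3 + 8.4451*k^2 + 12.2297*k - 9.6462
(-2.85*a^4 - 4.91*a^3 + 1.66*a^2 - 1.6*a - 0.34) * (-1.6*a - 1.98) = 4.56*a^5 + 13.499*a^4 + 7.0658*a^3 - 0.726799999999999*a^2 + 3.712*a + 0.6732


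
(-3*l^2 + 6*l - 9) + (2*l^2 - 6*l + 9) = -l^2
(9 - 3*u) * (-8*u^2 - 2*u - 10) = 24*u^3 - 66*u^2 + 12*u - 90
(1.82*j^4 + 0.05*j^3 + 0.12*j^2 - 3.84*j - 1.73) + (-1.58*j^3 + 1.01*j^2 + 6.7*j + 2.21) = 1.82*j^4 - 1.53*j^3 + 1.13*j^2 + 2.86*j + 0.48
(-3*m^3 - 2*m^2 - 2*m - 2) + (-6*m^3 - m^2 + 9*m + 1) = -9*m^3 - 3*m^2 + 7*m - 1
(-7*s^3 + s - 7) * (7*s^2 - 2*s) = -49*s^5 + 14*s^4 + 7*s^3 - 51*s^2 + 14*s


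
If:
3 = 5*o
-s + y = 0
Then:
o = 3/5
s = y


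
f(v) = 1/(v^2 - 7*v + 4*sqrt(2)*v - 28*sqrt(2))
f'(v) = (-2*v - 4*sqrt(2) + 7)/(v^2 - 7*v + 4*sqrt(2)*v - 28*sqrt(2))^2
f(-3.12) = -0.04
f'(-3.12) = 0.01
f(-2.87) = -0.04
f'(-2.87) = 0.01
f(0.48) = -0.02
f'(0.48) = 0.00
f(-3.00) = -0.04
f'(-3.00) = 0.01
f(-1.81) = -0.03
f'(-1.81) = 0.00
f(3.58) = -0.03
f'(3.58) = -0.00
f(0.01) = -0.03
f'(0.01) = 0.00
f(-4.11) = -0.06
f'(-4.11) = 0.03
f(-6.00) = 0.22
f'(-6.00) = 0.67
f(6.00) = -0.09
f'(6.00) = -0.08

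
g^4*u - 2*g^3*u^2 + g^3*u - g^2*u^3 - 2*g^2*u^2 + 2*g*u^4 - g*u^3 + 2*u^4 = (g - 2*u)*(g - u)*(g + u)*(g*u + u)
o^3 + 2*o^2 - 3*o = o*(o - 1)*(o + 3)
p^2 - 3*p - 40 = (p - 8)*(p + 5)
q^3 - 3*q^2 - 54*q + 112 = (q - 8)*(q - 2)*(q + 7)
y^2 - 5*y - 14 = (y - 7)*(y + 2)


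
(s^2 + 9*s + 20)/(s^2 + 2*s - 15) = (s + 4)/(s - 3)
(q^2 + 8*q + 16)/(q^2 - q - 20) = (q + 4)/(q - 5)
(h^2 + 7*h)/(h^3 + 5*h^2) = (h + 7)/(h*(h + 5))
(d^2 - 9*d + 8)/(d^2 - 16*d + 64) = (d - 1)/(d - 8)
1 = 1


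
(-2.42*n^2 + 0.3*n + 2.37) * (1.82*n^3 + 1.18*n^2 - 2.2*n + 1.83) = -4.4044*n^5 - 2.3096*n^4 + 9.9914*n^3 - 2.292*n^2 - 4.665*n + 4.3371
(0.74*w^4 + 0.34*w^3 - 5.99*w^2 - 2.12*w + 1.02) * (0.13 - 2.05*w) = -1.517*w^5 - 0.6008*w^4 + 12.3237*w^3 + 3.5673*w^2 - 2.3666*w + 0.1326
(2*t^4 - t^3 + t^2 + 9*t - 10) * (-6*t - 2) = -12*t^5 + 2*t^4 - 4*t^3 - 56*t^2 + 42*t + 20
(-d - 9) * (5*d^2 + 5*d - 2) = -5*d^3 - 50*d^2 - 43*d + 18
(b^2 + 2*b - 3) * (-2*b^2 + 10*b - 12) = -2*b^4 + 6*b^3 + 14*b^2 - 54*b + 36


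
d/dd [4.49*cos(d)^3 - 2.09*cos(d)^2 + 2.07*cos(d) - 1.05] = (-13.47*cos(d)^2 + 4.18*cos(d) - 2.07)*sin(d)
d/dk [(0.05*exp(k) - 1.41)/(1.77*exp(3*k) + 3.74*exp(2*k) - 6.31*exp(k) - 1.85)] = (-0.177*exp(3*k) + 7.3001*exp(2*k) + 10.5468*exp(k) - 8.9896)*exp(k)/(3.1329*exp(6*k) + 13.2396*exp(5*k) - 8.3498*exp(4*k) - 53.7478*exp(3*k) + 25.9781*exp(2*k) + 23.347*exp(k) + 3.4225)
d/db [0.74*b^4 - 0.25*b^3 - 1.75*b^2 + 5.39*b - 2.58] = 2.96*b^3 - 0.75*b^2 - 3.5*b + 5.39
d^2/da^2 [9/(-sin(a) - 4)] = 9*(sin(a)^2 - 4*sin(a) - 2)/(sin(a) + 4)^3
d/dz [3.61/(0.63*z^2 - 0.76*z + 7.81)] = (2.7436 - 4.5486*z)/(0.63*z^2 - 0.76*z + 7.81)^2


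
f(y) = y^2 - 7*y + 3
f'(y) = 2*y - 7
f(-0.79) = 9.15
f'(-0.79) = -8.58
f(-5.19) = 66.27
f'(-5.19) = -17.38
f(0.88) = -2.39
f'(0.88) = -5.24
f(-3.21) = 35.77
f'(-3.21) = -13.42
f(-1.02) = 11.18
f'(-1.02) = -9.04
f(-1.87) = 19.59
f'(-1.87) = -10.74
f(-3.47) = 39.33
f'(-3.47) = -13.94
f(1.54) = -5.41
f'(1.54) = -3.92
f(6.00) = -3.00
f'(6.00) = 5.00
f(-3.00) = 33.00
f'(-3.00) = -13.00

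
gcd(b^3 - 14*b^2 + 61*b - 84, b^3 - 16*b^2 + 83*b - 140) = b^2 - 11*b + 28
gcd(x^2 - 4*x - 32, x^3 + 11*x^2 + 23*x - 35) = 1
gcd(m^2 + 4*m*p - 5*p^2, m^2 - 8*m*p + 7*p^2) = -m + p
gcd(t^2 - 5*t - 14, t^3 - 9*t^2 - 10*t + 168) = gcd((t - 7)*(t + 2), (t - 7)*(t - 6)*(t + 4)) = t - 7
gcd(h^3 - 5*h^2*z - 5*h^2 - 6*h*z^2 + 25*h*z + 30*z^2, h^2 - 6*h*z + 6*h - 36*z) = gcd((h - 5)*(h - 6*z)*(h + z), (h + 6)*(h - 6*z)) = -h + 6*z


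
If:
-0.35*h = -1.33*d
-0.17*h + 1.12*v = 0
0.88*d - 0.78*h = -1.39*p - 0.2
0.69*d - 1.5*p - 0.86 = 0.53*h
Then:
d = -0.18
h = -0.69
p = -0.41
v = -0.10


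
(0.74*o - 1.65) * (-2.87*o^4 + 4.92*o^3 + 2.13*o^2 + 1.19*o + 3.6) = -2.1238*o^5 + 8.3763*o^4 - 6.5418*o^3 - 2.6339*o^2 + 0.7005*o - 5.94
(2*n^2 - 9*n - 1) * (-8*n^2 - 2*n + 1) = -16*n^4 + 68*n^3 + 28*n^2 - 7*n - 1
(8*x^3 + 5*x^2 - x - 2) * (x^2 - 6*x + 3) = 8*x^5 - 43*x^4 - 7*x^3 + 19*x^2 + 9*x - 6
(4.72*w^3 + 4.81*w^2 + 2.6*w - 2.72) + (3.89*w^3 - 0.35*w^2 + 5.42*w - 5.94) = 8.61*w^3 + 4.46*w^2 + 8.02*w - 8.66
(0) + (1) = 1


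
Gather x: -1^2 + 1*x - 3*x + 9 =8 - 2*x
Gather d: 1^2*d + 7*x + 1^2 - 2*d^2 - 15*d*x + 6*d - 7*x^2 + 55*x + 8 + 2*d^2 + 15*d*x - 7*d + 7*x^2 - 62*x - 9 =0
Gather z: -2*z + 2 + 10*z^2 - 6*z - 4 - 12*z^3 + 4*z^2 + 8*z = -12*z^3 + 14*z^2 - 2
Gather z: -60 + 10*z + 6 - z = 9*z - 54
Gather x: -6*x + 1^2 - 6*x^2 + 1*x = -6*x^2 - 5*x + 1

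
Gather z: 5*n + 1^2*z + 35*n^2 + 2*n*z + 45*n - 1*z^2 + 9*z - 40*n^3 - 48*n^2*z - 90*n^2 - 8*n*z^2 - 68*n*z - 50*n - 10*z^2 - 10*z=-40*n^3 - 55*n^2 + z^2*(-8*n - 11) + z*(-48*n^2 - 66*n)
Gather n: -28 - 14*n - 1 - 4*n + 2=-18*n - 27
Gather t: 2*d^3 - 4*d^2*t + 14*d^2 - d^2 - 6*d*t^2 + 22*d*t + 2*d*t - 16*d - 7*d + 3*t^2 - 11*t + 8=2*d^3 + 13*d^2 - 23*d + t^2*(3 - 6*d) + t*(-4*d^2 + 24*d - 11) + 8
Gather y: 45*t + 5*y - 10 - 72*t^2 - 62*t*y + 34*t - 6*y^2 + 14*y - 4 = -72*t^2 + 79*t - 6*y^2 + y*(19 - 62*t) - 14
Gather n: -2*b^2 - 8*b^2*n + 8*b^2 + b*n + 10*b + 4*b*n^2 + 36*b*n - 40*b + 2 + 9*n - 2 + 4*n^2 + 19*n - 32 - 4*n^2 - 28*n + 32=6*b^2 + 4*b*n^2 - 30*b + n*(-8*b^2 + 37*b)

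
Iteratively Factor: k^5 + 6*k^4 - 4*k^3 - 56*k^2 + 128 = (k + 2)*(k^4 + 4*k^3 - 12*k^2 - 32*k + 64) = (k - 2)*(k + 2)*(k^3 + 6*k^2 - 32) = (k - 2)^2*(k + 2)*(k^2 + 8*k + 16) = (k - 2)^2*(k + 2)*(k + 4)*(k + 4)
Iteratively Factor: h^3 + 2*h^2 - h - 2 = (h + 1)*(h^2 + h - 2) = (h + 1)*(h + 2)*(h - 1)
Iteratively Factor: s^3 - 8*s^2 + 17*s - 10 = (s - 5)*(s^2 - 3*s + 2) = (s - 5)*(s - 1)*(s - 2)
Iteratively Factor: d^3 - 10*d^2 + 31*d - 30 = (d - 2)*(d^2 - 8*d + 15) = (d - 3)*(d - 2)*(d - 5)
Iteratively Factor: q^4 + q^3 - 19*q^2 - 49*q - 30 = (q + 3)*(q^3 - 2*q^2 - 13*q - 10) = (q + 2)*(q + 3)*(q^2 - 4*q - 5) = (q + 1)*(q + 2)*(q + 3)*(q - 5)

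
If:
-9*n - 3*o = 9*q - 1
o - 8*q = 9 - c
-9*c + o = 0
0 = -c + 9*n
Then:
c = 89/314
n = 89/2826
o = 801/314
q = -121/157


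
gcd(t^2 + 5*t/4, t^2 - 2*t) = t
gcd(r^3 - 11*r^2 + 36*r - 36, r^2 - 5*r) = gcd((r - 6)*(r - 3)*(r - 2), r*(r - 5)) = 1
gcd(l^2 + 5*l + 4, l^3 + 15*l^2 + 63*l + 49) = l + 1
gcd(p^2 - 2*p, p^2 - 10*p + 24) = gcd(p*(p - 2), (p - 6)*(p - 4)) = 1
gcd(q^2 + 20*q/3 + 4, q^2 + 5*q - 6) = q + 6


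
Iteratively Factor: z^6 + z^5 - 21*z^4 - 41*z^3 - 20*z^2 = (z + 4)*(z^5 - 3*z^4 - 9*z^3 - 5*z^2) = (z - 5)*(z + 4)*(z^4 + 2*z^3 + z^2) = z*(z - 5)*(z + 4)*(z^3 + 2*z^2 + z) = z^2*(z - 5)*(z + 4)*(z^2 + 2*z + 1) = z^2*(z - 5)*(z + 1)*(z + 4)*(z + 1)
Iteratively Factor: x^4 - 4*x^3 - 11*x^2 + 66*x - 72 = (x - 3)*(x^3 - x^2 - 14*x + 24) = (x - 3)*(x + 4)*(x^2 - 5*x + 6) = (x - 3)^2*(x + 4)*(x - 2)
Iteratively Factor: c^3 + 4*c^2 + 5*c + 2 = (c + 1)*(c^2 + 3*c + 2) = (c + 1)^2*(c + 2)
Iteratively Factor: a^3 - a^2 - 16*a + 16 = (a - 1)*(a^2 - 16) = (a - 4)*(a - 1)*(a + 4)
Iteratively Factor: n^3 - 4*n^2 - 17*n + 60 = (n - 3)*(n^2 - n - 20) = (n - 3)*(n + 4)*(n - 5)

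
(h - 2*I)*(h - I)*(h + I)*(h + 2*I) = h^4 + 5*h^2 + 4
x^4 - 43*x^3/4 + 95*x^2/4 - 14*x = x*(x - 8)*(x - 7/4)*(x - 1)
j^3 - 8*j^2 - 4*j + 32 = (j - 8)*(j - 2)*(j + 2)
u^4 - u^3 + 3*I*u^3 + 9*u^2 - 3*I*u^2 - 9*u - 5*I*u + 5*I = (u - I)*(u + 5*I)*(-I*u + I)*(I*u + 1)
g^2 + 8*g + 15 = (g + 3)*(g + 5)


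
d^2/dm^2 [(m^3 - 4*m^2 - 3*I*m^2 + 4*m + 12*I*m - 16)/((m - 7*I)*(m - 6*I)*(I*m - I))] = (m^6*(20 + 6*I) + m^5*(-6 - 276*I) + m^4*(-828 + 1026*I) + m^3*(6610 - 3052*I) + m^2*(-20376 - 16380*I) + m*(-35040 + 43944*I) + 44856 + 39280*I)/(m^9 + m^8*(-3 - 39*I) + m^7*(-630 + 117*I) + m^6*(1898 + 5356*I) + m^5*(24687 - 16380*I) + m^4*(-79125 - 52377*I) + m^3*(5670 + 200915*I) + m^2*(195678 - 206388*I) + m*(-222264 + 68796*I) + 74088)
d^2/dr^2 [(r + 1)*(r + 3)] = 2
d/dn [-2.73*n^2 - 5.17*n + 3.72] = -5.46*n - 5.17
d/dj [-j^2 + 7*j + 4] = 7 - 2*j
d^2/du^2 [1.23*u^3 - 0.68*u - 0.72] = 7.38*u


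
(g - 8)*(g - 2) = g^2 - 10*g + 16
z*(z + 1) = z^2 + z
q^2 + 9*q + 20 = (q + 4)*(q + 5)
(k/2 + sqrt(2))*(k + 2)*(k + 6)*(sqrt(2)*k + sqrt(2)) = sqrt(2)*k^4/2 + 2*k^3 + 9*sqrt(2)*k^3/2 + 10*sqrt(2)*k^2 + 18*k^2 + 6*sqrt(2)*k + 40*k + 24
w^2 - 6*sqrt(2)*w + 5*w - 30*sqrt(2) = (w + 5)*(w - 6*sqrt(2))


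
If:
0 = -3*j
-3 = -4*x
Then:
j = 0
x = 3/4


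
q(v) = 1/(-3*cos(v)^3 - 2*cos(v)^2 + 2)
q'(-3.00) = 0.08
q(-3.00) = 0.34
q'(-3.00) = 0.08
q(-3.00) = 0.34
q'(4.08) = 0.17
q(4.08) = 0.52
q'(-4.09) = -0.16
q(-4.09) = 0.52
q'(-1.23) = 0.80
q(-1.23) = 0.60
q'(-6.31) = 0.04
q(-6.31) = -0.33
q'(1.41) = -0.23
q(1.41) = 0.52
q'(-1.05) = 2.84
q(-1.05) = 0.88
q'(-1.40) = 0.25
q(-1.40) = 0.52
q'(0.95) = -8.14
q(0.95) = 1.36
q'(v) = (-9*sin(v)*cos(v)^2 - 4*sin(v)*cos(v))/(-3*cos(v)^3 - 2*cos(v)^2 + 2)^2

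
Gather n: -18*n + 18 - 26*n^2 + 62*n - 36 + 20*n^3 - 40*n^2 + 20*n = 20*n^3 - 66*n^2 + 64*n - 18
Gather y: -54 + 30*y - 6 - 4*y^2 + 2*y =-4*y^2 + 32*y - 60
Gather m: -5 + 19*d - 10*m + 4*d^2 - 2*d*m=4*d^2 + 19*d + m*(-2*d - 10) - 5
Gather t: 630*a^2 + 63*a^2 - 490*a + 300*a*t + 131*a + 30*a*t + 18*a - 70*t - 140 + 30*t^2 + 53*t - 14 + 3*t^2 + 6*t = 693*a^2 - 341*a + 33*t^2 + t*(330*a - 11) - 154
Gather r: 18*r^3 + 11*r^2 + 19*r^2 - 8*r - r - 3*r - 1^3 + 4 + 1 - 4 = 18*r^3 + 30*r^2 - 12*r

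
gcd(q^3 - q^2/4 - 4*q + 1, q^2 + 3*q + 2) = q + 2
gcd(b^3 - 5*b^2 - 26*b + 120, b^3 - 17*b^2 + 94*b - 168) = b^2 - 10*b + 24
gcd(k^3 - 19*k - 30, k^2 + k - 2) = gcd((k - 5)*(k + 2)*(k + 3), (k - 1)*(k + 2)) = k + 2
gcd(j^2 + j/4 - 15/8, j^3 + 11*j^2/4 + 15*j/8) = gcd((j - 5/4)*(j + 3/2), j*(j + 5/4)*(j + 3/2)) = j + 3/2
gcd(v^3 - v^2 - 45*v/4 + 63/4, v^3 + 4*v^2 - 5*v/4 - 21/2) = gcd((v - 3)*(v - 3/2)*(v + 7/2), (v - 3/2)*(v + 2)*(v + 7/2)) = v^2 + 2*v - 21/4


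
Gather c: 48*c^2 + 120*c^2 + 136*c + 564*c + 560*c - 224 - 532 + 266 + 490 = 168*c^2 + 1260*c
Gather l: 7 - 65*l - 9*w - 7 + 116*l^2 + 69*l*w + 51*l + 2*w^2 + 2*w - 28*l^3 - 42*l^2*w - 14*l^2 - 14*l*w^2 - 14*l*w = -28*l^3 + l^2*(102 - 42*w) + l*(-14*w^2 + 55*w - 14) + 2*w^2 - 7*w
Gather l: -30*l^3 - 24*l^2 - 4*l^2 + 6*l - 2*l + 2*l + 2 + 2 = -30*l^3 - 28*l^2 + 6*l + 4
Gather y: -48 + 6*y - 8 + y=7*y - 56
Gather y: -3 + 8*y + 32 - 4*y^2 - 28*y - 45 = -4*y^2 - 20*y - 16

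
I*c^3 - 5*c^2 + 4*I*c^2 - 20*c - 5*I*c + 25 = (c + 5)*(c + 5*I)*(I*c - I)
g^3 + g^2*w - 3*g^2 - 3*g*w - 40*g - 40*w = (g - 8)*(g + 5)*(g + w)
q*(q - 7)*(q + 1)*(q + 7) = q^4 + q^3 - 49*q^2 - 49*q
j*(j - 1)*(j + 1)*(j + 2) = j^4 + 2*j^3 - j^2 - 2*j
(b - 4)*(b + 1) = b^2 - 3*b - 4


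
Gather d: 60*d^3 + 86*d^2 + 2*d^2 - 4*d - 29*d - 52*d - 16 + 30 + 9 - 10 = 60*d^3 + 88*d^2 - 85*d + 13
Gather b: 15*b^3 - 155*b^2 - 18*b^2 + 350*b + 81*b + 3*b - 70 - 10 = 15*b^3 - 173*b^2 + 434*b - 80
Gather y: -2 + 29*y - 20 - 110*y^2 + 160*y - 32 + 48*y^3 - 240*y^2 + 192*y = 48*y^3 - 350*y^2 + 381*y - 54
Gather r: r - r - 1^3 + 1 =0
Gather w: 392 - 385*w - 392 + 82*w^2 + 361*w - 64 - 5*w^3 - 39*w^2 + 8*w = -5*w^3 + 43*w^2 - 16*w - 64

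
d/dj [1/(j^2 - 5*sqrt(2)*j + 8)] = (-2*j + 5*sqrt(2))/(j^2 - 5*sqrt(2)*j + 8)^2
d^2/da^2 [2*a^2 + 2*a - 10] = 4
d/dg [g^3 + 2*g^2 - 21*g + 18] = 3*g^2 + 4*g - 21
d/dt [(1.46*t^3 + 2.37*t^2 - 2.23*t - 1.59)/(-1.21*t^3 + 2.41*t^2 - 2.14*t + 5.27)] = (6.3863*t^4 - 11.6454*t^3 + 17.6134*t^2 + 32.6436*t - 15.1547)/(1.4641*t^6 - 5.8322*t^5 + 10.9869*t^4 - 23.0682*t^3 + 29.981*t^2 - 22.5556*t + 27.7729)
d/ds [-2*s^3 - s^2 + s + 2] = -6*s^2 - 2*s + 1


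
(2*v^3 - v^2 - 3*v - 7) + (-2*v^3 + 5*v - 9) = -v^2 + 2*v - 16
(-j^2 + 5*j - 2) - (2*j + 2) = -j^2 + 3*j - 4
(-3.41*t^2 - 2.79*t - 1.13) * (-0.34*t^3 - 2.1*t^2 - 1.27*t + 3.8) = 1.1594*t^5 + 8.1096*t^4 + 10.5739*t^3 - 7.0417*t^2 - 9.1669*t - 4.294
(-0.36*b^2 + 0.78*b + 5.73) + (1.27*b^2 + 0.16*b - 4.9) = 0.91*b^2 + 0.94*b + 0.83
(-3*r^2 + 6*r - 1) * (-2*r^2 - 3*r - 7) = 6*r^4 - 3*r^3 + 5*r^2 - 39*r + 7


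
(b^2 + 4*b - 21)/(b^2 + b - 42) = (b - 3)/(b - 6)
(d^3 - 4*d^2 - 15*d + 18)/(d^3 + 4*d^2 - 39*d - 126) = (d - 1)/(d + 7)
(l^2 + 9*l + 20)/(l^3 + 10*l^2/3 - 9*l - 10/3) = 3*(l + 4)/(3*l^2 - 5*l - 2)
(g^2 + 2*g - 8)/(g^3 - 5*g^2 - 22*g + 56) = 1/(g - 7)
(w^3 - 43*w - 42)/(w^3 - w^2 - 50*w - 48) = (w - 7)/(w - 8)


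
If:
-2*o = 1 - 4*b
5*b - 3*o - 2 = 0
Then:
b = -1/2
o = -3/2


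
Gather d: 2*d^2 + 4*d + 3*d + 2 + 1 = 2*d^2 + 7*d + 3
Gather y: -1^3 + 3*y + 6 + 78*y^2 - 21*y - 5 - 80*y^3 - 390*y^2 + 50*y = -80*y^3 - 312*y^2 + 32*y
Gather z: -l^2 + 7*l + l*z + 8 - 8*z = -l^2 + 7*l + z*(l - 8) + 8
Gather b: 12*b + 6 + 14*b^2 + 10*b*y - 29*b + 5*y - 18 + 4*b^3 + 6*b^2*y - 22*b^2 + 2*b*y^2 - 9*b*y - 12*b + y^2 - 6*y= 4*b^3 + b^2*(6*y - 8) + b*(2*y^2 + y - 29) + y^2 - y - 12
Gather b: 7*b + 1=7*b + 1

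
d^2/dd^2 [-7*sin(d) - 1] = 7*sin(d)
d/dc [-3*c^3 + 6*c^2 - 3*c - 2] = -9*c^2 + 12*c - 3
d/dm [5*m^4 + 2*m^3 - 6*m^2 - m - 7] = 20*m^3 + 6*m^2 - 12*m - 1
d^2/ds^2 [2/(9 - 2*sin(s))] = 4*(9*sin(s) - cos(2*s) - 3)/(2*sin(s) - 9)^3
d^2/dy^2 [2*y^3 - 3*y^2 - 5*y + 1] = 12*y - 6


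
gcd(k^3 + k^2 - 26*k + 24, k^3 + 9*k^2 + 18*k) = k + 6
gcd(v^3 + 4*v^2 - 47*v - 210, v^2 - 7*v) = v - 7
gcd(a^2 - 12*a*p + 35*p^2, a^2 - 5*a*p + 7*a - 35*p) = -a + 5*p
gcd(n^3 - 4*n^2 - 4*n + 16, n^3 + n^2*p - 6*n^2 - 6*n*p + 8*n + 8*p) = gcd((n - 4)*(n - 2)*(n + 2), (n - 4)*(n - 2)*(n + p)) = n^2 - 6*n + 8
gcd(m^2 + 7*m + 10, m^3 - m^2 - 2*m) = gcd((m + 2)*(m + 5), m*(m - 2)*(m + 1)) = 1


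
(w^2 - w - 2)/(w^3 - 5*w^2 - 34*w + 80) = (w + 1)/(w^2 - 3*w - 40)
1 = 1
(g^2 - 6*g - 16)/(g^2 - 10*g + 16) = (g + 2)/(g - 2)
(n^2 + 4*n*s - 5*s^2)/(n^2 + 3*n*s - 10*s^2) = (-n + s)/(-n + 2*s)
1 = 1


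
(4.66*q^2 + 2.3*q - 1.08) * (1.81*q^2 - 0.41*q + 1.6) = 8.4346*q^4 + 2.2524*q^3 + 4.5582*q^2 + 4.1228*q - 1.728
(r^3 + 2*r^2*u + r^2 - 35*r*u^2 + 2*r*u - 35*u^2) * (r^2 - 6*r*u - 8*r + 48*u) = r^5 - 4*r^4*u - 7*r^4 - 47*r^3*u^2 + 28*r^3*u - 8*r^3 + 210*r^2*u^3 + 329*r^2*u^2 + 32*r^2*u - 1470*r*u^3 + 376*r*u^2 - 1680*u^3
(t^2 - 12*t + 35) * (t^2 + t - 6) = t^4 - 11*t^3 + 17*t^2 + 107*t - 210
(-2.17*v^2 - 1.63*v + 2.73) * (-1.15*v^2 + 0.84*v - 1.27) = 2.4955*v^4 + 0.0516999999999999*v^3 - 1.7528*v^2 + 4.3633*v - 3.4671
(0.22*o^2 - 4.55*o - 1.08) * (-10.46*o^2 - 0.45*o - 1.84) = -2.3012*o^4 + 47.494*o^3 + 12.9395*o^2 + 8.858*o + 1.9872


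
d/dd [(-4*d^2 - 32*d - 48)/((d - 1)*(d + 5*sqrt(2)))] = 4*(-2*(d - 1)*(d + 4)*(d + 5*sqrt(2)) + (d - 1)*(d^2 + 8*d + 12) + (d + 5*sqrt(2))*(d^2 + 8*d + 12))/((d - 1)^2*(d + 5*sqrt(2))^2)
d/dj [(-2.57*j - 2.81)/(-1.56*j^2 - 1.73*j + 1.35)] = (4.0092*j^2 + 4.4461*j - (2.57*j + 2.81)*(3.12*j + 1.73) - 3.4695)/(1.56*j^2 + 1.73*j - 1.35)^2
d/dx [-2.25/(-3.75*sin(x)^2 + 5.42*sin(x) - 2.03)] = (12.195 - 16.875*sin(x))*cos(x)/(3.75*sin(x)^2 - 5.42*sin(x) + 2.03)^2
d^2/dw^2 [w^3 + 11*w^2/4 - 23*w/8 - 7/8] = 6*w + 11/2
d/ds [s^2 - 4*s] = 2*s - 4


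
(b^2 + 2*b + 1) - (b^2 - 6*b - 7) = 8*b + 8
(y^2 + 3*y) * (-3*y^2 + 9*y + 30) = -3*y^4 + 57*y^2 + 90*y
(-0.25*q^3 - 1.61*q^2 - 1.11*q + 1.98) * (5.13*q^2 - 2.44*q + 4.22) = -1.2825*q^5 - 7.6493*q^4 - 2.8209*q^3 + 6.0716*q^2 - 9.5154*q + 8.3556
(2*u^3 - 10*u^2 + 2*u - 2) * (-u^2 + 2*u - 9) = -2*u^5 + 14*u^4 - 40*u^3 + 96*u^2 - 22*u + 18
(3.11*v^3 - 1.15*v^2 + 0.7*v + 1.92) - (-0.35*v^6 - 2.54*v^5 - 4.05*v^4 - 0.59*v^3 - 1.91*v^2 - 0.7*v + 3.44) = 0.35*v^6 + 2.54*v^5 + 4.05*v^4 + 3.7*v^3 + 0.76*v^2 + 1.4*v - 1.52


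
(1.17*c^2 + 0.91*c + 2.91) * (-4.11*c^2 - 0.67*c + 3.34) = -4.8087*c^4 - 4.524*c^3 - 8.662*c^2 + 1.0897*c + 9.7194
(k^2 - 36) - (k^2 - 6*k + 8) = 6*k - 44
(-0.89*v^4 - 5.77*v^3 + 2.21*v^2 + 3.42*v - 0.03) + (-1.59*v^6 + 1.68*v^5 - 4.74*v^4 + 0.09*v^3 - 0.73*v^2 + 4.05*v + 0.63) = -1.59*v^6 + 1.68*v^5 - 5.63*v^4 - 5.68*v^3 + 1.48*v^2 + 7.47*v + 0.6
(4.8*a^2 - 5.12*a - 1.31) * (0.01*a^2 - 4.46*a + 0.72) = 0.048*a^4 - 21.4592*a^3 + 26.2781*a^2 + 2.1562*a - 0.9432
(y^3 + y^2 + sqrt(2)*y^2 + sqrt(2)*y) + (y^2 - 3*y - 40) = y^3 + sqrt(2)*y^2 + 2*y^2 - 3*y + sqrt(2)*y - 40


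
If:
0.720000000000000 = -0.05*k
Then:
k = -14.40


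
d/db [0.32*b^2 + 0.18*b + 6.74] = 0.64*b + 0.18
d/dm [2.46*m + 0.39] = 2.46000000000000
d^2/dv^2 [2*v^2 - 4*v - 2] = 4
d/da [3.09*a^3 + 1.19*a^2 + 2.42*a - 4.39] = 9.27*a^2 + 2.38*a + 2.42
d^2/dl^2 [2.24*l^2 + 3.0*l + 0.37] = 4.48000000000000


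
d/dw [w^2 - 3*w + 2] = 2*w - 3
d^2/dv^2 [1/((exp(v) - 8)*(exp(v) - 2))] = (4*exp(3*v) - 30*exp(2*v) + 36*exp(v) + 160)*exp(v)/(exp(6*v) - 30*exp(5*v) + 348*exp(4*v) - 1960*exp(3*v) + 5568*exp(2*v) - 7680*exp(v) + 4096)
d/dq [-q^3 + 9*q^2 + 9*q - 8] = -3*q^2 + 18*q + 9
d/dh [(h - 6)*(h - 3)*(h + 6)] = 3*h^2 - 6*h - 36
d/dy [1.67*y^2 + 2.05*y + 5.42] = 3.34*y + 2.05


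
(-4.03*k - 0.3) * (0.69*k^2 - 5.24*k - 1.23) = -2.7807*k^3 + 20.9102*k^2 + 6.5289*k + 0.369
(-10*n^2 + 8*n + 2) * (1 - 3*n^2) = 30*n^4 - 24*n^3 - 16*n^2 + 8*n + 2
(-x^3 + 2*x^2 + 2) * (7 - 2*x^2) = 2*x^5 - 4*x^4 - 7*x^3 + 10*x^2 + 14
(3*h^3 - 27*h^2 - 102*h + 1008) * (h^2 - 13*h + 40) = 3*h^5 - 66*h^4 + 369*h^3 + 1254*h^2 - 17184*h + 40320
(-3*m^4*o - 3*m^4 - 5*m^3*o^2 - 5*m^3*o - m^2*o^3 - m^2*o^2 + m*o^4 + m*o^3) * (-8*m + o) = 24*m^5*o + 24*m^5 + 37*m^4*o^2 + 37*m^4*o + 3*m^3*o^3 + 3*m^3*o^2 - 9*m^2*o^4 - 9*m^2*o^3 + m*o^5 + m*o^4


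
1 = 1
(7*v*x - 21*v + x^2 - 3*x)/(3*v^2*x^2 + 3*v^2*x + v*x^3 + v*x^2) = (7*v*x - 21*v + x^2 - 3*x)/(v*x*(3*v*x + 3*v + x^2 + x))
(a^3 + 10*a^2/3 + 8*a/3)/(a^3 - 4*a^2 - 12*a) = (a + 4/3)/(a - 6)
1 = 1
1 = 1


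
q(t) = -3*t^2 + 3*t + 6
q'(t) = 3 - 6*t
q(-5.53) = -102.33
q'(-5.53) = 36.18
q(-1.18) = -1.72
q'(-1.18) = 10.08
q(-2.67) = -23.40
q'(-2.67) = 19.02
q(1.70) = 2.43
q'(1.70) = -7.20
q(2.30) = -2.97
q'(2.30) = -10.80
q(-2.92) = -28.34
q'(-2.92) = 20.52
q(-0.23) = 5.15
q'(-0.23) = 4.38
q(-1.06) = -0.55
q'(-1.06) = 9.36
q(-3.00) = -30.00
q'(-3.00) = 21.00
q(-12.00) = -462.00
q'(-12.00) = 75.00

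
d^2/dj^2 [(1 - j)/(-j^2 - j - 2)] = 2*(-3*j*(j^2 + j + 2) + (j - 1)*(2*j + 1)^2)/(j^2 + j + 2)^3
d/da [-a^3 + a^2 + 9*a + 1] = -3*a^2 + 2*a + 9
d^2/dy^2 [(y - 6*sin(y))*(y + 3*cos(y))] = 6*y*sin(y) - 3*y*cos(y) - 6*sin(y) + 36*sin(2*y) - 12*cos(y) + 2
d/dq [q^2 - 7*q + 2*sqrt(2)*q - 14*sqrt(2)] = 2*q - 7 + 2*sqrt(2)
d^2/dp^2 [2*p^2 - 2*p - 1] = 4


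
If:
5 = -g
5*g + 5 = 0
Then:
No Solution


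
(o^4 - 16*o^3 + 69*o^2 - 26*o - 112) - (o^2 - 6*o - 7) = o^4 - 16*o^3 + 68*o^2 - 20*o - 105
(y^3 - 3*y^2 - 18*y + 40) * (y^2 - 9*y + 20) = y^5 - 12*y^4 + 29*y^3 + 142*y^2 - 720*y + 800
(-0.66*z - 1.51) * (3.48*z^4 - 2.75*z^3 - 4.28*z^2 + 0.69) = -2.2968*z^5 - 3.4398*z^4 + 6.9773*z^3 + 6.4628*z^2 - 0.4554*z - 1.0419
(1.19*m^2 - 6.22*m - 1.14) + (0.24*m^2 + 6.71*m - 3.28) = 1.43*m^2 + 0.49*m - 4.42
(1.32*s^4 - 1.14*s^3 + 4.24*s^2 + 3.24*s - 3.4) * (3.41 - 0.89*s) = -1.1748*s^5 + 5.5158*s^4 - 7.661*s^3 + 11.5748*s^2 + 14.0744*s - 11.594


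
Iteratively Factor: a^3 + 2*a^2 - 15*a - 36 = (a - 4)*(a^2 + 6*a + 9) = (a - 4)*(a + 3)*(a + 3)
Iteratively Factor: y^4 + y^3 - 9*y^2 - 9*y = (y - 3)*(y^3 + 4*y^2 + 3*y) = (y - 3)*(y + 1)*(y^2 + 3*y) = (y - 3)*(y + 1)*(y + 3)*(y)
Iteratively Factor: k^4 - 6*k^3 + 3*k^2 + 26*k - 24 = (k + 2)*(k^3 - 8*k^2 + 19*k - 12) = (k - 1)*(k + 2)*(k^2 - 7*k + 12) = (k - 4)*(k - 1)*(k + 2)*(k - 3)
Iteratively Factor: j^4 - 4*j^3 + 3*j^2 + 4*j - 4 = (j + 1)*(j^3 - 5*j^2 + 8*j - 4) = (j - 1)*(j + 1)*(j^2 - 4*j + 4) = (j - 2)*(j - 1)*(j + 1)*(j - 2)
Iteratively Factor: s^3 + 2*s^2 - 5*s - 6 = (s + 3)*(s^2 - s - 2) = (s + 1)*(s + 3)*(s - 2)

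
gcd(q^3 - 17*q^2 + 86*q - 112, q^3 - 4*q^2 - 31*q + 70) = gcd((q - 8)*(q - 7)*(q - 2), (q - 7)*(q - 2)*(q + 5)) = q^2 - 9*q + 14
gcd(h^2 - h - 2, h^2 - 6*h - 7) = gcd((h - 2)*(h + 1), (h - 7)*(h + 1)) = h + 1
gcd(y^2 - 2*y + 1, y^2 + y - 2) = y - 1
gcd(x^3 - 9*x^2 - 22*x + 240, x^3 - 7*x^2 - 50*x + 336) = x^2 - 14*x + 48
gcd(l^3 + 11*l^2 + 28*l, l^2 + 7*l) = l^2 + 7*l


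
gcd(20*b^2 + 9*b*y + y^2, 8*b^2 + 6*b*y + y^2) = 4*b + y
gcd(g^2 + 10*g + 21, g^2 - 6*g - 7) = 1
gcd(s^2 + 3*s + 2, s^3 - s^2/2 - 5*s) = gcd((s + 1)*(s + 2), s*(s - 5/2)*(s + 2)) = s + 2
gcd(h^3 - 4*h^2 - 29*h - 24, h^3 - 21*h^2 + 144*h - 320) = h - 8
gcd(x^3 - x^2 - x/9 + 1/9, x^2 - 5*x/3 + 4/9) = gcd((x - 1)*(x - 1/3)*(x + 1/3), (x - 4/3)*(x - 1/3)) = x - 1/3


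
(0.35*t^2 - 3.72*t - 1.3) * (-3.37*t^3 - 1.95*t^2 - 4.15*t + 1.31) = -1.1795*t^5 + 11.8539*t^4 + 10.1825*t^3 + 18.4315*t^2 + 0.5218*t - 1.703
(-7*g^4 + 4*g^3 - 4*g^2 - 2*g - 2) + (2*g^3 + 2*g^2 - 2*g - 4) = -7*g^4 + 6*g^3 - 2*g^2 - 4*g - 6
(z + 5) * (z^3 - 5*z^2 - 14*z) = z^4 - 39*z^2 - 70*z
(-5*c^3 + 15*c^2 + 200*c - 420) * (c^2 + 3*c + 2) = -5*c^5 + 235*c^3 + 210*c^2 - 860*c - 840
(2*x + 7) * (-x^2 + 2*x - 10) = -2*x^3 - 3*x^2 - 6*x - 70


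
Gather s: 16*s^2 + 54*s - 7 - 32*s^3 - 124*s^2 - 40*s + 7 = -32*s^3 - 108*s^2 + 14*s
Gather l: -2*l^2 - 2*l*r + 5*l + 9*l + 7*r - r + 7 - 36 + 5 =-2*l^2 + l*(14 - 2*r) + 6*r - 24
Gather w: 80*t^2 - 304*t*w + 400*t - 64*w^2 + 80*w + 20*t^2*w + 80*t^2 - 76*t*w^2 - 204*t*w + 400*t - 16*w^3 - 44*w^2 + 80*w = 160*t^2 + 800*t - 16*w^3 + w^2*(-76*t - 108) + w*(20*t^2 - 508*t + 160)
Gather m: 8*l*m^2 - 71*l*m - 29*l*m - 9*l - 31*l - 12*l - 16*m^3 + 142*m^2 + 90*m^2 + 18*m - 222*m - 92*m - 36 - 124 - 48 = -52*l - 16*m^3 + m^2*(8*l + 232) + m*(-100*l - 296) - 208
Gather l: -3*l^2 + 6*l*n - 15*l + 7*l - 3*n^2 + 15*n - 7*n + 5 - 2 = -3*l^2 + l*(6*n - 8) - 3*n^2 + 8*n + 3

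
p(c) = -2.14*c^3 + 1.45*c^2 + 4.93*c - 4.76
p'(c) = -6.42*c^2 + 2.9*c + 4.93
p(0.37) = -2.85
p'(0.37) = 5.12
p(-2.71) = 35.12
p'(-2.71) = -50.08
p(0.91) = -0.69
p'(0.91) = 2.25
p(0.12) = -4.15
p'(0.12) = 5.19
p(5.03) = -215.62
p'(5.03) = -142.91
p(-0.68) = -6.77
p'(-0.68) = -0.01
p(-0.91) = -6.43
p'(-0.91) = -3.03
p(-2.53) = 26.70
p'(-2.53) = -43.50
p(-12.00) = 3842.80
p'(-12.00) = -954.35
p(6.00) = -385.22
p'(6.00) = -208.79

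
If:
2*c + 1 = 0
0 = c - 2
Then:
No Solution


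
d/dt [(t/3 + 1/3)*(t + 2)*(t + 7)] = t^2 + 20*t/3 + 23/3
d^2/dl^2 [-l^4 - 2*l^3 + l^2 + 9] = -12*l^2 - 12*l + 2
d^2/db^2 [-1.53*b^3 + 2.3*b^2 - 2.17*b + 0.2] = 4.6 - 9.18*b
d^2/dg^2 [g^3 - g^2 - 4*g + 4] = 6*g - 2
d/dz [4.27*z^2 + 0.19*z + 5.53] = 8.54*z + 0.19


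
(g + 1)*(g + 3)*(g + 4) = g^3 + 8*g^2 + 19*g + 12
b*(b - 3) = b^2 - 3*b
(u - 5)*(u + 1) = u^2 - 4*u - 5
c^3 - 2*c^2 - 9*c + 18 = (c - 3)*(c - 2)*(c + 3)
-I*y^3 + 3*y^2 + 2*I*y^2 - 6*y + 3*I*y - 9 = (y - 3)*(y + 3*I)*(-I*y - I)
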